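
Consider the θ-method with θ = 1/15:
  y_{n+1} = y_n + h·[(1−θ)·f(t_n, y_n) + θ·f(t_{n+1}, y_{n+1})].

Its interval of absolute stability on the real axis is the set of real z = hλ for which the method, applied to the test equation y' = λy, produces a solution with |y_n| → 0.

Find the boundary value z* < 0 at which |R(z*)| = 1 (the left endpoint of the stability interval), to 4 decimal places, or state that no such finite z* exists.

On y'=λy, z=hλ:
  y_{n+1} = y_n + z·[14/15·y_n + 1/15·y_{n+1}] ⇒ (1 − 1/15z)y_{n+1} = (1 + 14/15z)y_n
  so R(z) = (1 + 14/15z)/(1 − 1/15z).

Boundary: |R(x)|=1, x<0.
x=-1.49: |R|=0.3554
R=−1: 1+14/15x = −1+1/15x ⇒ -13/15x=2 ⇒ x=2/(-13/15)=-2.3077
Confirm numerically:
  x=-2.042: |R|=0.79732 <1
  x=-1.842: |R|=0.64054 <1
  x=-1.775: |R|=0.58718 <1
  x=-1.039: |R|=0.02831 <1
  x=-2.830: |R|=1.38082 >1
  x=-2.785: |R|=1.34889 >1
  x=-2.490: |R|=1.13551 >1
So |R|<1 on (-2.3077, 0).

left endpoint -2.3077.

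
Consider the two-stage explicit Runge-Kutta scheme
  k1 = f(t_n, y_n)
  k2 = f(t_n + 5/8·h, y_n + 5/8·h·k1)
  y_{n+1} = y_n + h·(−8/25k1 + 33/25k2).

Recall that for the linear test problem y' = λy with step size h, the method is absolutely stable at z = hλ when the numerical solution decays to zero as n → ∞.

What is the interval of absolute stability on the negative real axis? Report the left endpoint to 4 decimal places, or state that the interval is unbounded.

On y'=λy, z=hλ:
  k1=λy_n ⇒ h·k1=z·y_n;  k2=λ(1+5/8z)y_n ⇒ h·k2=z(1+5/8z)y_n
  y_{n+1}/y_n = 1 − 8/25z + 33/25z(1+5/8z) = 1 + z + 33/40z²
  Hence R(z) = 1 + z + 33/40z².

Solve |R(x)|<1 on ℝ⁻.
x=-1.54: |R|=1.4166
R=1: x+33/40x²=0 ⇒ x=−40/33=-1.2121; min R=1−1/(4·33/40)=0.6970>−1
Confirm numerically:
  x=-1.081: |R|=0.88306 <1
  x=-0.929: |R|=0.78301 <1
  x=-0.585: |R|=0.69734 <1
  x=-1.812: |R|=1.89676 >1
  x=-1.768: |R|=1.81080 >1
  x=-1.474: |R|=1.31846 >1
So |R|<1 on (-1.2121, 0).

(-1.2121, 0).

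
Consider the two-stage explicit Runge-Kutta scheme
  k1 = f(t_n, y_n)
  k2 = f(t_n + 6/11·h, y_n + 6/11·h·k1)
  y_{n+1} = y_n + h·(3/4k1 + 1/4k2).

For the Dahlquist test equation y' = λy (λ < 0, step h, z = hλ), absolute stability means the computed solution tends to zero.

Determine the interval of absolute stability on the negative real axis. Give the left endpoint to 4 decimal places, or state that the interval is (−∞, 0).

Test eqn y'=λy, z=hλ:
  k1=λy_n ⇒ h·k1=z·y_n;  k2=λ(1+6/11z)y_n ⇒ h·k2=z(1+6/11z)y_n
  y_{n+1}/y_n = 1 + 3/4z + 1/4z(1+6/11z) = 1 + z + 3/22z²
  Hence R(z) = 1 + z + 3/22z².

Solve |R(x)|<1 on ℝ⁻.
x=-1.51: |R|=0.1991
R=1: x+3/22x²=0 ⇒ x=−22/3=-7.3333; min R=1−1/(4·3/22)=-0.8333>−1
Confirm numerically:
  x=-4.149: |R|=0.80161 <1
  x=-3.640: |R|=0.83324 <1
  x=-3.433: |R|=0.82589 <1
  x=-7.633: |R|=1.31191 >1
  x=-7.589: |R|=1.26458 >1
Stable set (-7.3333, 0).

(-7.3333, 0).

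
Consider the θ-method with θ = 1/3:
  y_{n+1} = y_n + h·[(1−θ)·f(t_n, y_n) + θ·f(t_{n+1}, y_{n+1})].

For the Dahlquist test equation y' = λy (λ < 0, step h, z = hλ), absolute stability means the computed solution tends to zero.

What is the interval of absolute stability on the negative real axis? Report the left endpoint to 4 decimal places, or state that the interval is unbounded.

On y'=λy, z=hλ:
  y_{n+1} = y_n + z·[2/3·y_n + 1/3·y_{n+1}] ⇒ (1 − 1/3z)y_{n+1} = (1 + 2/3z)y_n
  ⇒ R(z) = (1 + 2/3z)/(1 − 1/3z).

Solve |R(x)|<1 on ℝ⁻.
x=-0.84: |R|=0.3437
R=−1: 1+2/3x = −1+1/3x ⇒ -1/3x=2 ⇒ x=2/(-1/3)=-6.0000
Confirm numerically:
  x=-5.976: |R|=0.99733 <1
  x=-5.864: |R|=0.98466 <1
  x=-3.539: |R|=0.62364 <1
  x=-6.519: |R|=1.05452 >1
  x=-6.073: |R|=1.00805 >1
Stable set (-6.0000, 0).

z∈(-6.0000,0).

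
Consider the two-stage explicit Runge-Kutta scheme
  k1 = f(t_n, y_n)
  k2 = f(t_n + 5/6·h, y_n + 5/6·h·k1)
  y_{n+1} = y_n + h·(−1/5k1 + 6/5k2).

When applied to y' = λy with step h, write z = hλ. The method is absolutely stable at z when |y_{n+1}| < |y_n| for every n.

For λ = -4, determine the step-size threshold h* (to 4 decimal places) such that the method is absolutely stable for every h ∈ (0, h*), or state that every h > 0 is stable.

Test eqn y'=λy, z=hλ:
  k1=λy_n ⇒ h·k1=z·y_n;  k2=λ(1+5/6z)y_n ⇒ h·k2=z(1+5/6z)y_n
  y_{n+1}/y_n = 1 − 1/5z + 6/5z(1+5/6z) = 1 + z + z²
  so R(z) = 1 + z + z².

Need |R(x)|<1, x<0.
x=-0.94: |R|=0.9436
R=1: x+1x²=0 ⇒ x=−1=-1.0000; min R=1−1/(4·1)=0.7500>−1
Confirm numerically:
  x=-0.885: |R|=0.89823 <1
  x=-0.881: |R|=0.89516 <1
  x=-0.577: |R|=0.75593 <1
  x=-0.416: |R|=0.75706 <1
  x=-1.514: |R|=1.77820 >1
  x=-1.378: |R|=1.52088 >1
So |R|<1 on (-1.0000, 0).

(-1.0000,0); λ=-4 ⇒ h* = (1)/4 = 0.2500.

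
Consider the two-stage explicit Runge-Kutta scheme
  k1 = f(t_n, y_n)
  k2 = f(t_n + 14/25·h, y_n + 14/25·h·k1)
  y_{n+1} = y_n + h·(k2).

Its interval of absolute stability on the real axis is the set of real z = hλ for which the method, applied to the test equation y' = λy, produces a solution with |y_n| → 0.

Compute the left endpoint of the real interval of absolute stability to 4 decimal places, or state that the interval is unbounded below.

left endpoint -1.7857.

Set f=λy, z=hλ:
  k1=λy_n ⇒ h·k1=z·y_n;  k2=λ(1+14/25z)y_n ⇒ h·k2=z(1+14/25z)y_n
  y_{n+1}/y_n = 1 + z(1+14/25z) = 1 + z + 14/25z²
  ⇒ R(z) = 1 + z + 14/25z².

Solve |R(x)|<1 on ℝ⁻.
x=-1.33: |R|=0.6606
R=1: x+14/25x²=0 ⇒ x=−25/14=-1.7857; min R=1−1/(4·14/25)=0.5536>−1
Confirm numerically:
  x=-1.412: |R|=0.70450 <1
  x=-1.361: |R|=0.67630 <1
  x=-0.994: |R|=0.55930 <1
  x=-2.025: |R|=1.27135 >1
  x=-1.914: |R|=1.13750 >1
  x=-1.856: |R|=1.07305 >1
Interval (-1.7857, 0).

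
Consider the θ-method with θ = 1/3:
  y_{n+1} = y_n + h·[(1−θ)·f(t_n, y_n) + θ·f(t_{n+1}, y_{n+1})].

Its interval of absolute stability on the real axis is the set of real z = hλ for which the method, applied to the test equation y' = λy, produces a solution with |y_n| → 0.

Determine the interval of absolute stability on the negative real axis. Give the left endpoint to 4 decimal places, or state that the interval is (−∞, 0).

On y'=λy, z=hλ:
  y_{n+1} = y_n + z·[2/3·y_n + 1/3·y_{n+1}] ⇒ (1 − 1/3z)y_{n+1} = (1 + 2/3z)y_n
  R(z) = (1 + 2/3z)/(1 − 1/3z).

Find x<0 with |R(x)|<1.
x=-1.61: |R|=0.0477
R=−1: 1+2/3x = −1+1/3x ⇒ -1/3x=2 ⇒ x=2/(-1/3)=-6.0000
Confirm numerically:
  x=-5.798: |R|=0.97704 <1
  x=-5.121: |R|=0.89176 <1
  x=-4.992: |R|=0.87387 <1
  x=-2.434: |R|=0.34376 <1
  x=-6.590: |R|=1.06152 >1
  x=-6.346: |R|=1.03702 >1
  x=-6.253: |R|=1.02734 >1
Stable set (-6.0000, 0).

z∈(-6.0000,0).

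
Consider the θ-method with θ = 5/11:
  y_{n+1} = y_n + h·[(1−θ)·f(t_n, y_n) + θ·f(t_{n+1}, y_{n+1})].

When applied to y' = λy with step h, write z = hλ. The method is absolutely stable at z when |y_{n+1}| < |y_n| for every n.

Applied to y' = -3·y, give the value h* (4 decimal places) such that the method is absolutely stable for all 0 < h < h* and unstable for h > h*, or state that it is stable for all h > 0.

Set f=λy, z=hλ:
  y_{n+1} = y_n + z·[6/11·y_n + 5/11·y_{n+1}] ⇒ (1 − 5/11z)y_{n+1} = (1 + 6/11z)y_n
  so R(z) = (1 + 6/11z)/(1 − 5/11z).

Boundary: |R(x)|=1, x<0.
x=-0.37: |R|=0.6833
R=−1: 1+6/11x = −1+5/11x ⇒ -1/11x=2 ⇒ x=2/(-1/11)=-22.0000
Confirm numerically:
  x=-21.919: |R|=0.99933 <1
  x=-18.447: |R|=0.96558 <1
  x=-13.933: |R|=0.89999 <1
  x=-11.333: |R|=0.84236 <1
  x=-22.509: |R|=1.00412 >1
  x=-22.241: |R|=1.00197 >1
So |R|<1 on (-22.0000, 0).

(-22.0000,0); λ=-3 ⇒ h* = (22)/3 = 7.3333.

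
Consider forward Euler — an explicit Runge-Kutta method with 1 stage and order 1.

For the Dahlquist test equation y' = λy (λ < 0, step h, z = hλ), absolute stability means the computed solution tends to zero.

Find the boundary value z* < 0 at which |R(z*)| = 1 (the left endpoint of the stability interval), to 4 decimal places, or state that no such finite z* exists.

On y'=λy, z=hλ:
  order 1, 1-stage ⇒ R(z)=1+z
  (e.g. R(-1.39)=-0.39000, |R|=0.39000)

Solve |R(x)|<1 on ℝ⁻.
x=-1.39: |R|=0.3900
|R(-1.74)|=0.7400 |R(-1.45)|=0.4500 |R(-1.32)|=0.3200
Bisect:
  x_lo=-2.8315 |R|=1.8315  x_hi=-0.3259 |R|=0.6741
  mid=-1.57870 |R|=0.57870 →hi
  mid=-2.20512 |R|=1.20512 →lo
  mid=-1.89191 |R|=0.89191 →hi
  mid=-2.04852 |R|=1.04852 →lo
  mid=-1.97021 |R|=0.97021 →hi
  mid=-2.00937 |R|=1.00937 →lo
  mid=-1.98979 |R|=0.98979 →hi
  mid=-1.99958 |R|=0.99958 →hi
  ...
  [-2.00004,-1.99988] ⇒ x*=-2.0000
Interval (-2.0000, 0).

left endpoint -2.0000.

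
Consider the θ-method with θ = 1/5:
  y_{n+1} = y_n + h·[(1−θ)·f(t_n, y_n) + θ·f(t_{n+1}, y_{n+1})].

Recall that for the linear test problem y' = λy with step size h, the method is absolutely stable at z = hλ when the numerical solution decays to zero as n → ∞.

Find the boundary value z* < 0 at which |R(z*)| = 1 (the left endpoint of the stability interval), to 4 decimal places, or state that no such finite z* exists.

z* = -3.3333.

On y'=λy, z=hλ:
  y_{n+1} = y_n + z·[4/5·y_n + 1/5·y_{n+1}] ⇒ (1 − 1/5z)y_{n+1} = (1 + 4/5z)y_n
  ⇒ R(z) = (1 + 4/5z)/(1 − 1/5z).

Boundary: |R(x)|=1, x<0.
x=-1.08: |R|=0.1118
R=−1: 1+4/5x = −1+1/5x ⇒ -3/5x=2 ⇒ x=2/(-3/5)=-3.3333
Confirm numerically:
  x=-2.468: |R|=0.65238 <1
  x=-2.280: |R|=0.56593 <1
  x=-1.859: |R|=0.35515 <1
  x=-1.824: |R|=0.33646 <1
  x=-3.911: |R|=1.19448 >1
  x=-3.822: |R|=1.16618 >1
So |R|<1 on (-3.3333, 0).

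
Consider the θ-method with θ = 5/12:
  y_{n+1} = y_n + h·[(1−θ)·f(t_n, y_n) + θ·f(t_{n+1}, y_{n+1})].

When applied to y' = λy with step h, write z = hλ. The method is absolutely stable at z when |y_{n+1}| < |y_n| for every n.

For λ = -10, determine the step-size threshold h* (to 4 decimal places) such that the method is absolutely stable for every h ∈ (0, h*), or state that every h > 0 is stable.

Set f=λy, z=hλ:
  y_{n+1} = y_n + z·[7/12·y_n + 5/12·y_{n+1}] ⇒ (1 − 5/12z)y_{n+1} = (1 + 7/12z)y_n
  ⇒ R(z) = (1 + 7/12z)/(1 − 5/12z).

Boundary: |R(x)|=1, x<0.
x=-1.76: |R|=0.0154
R=−1: 1+7/12x = −1+5/12x ⇒ -1/6x=2 ⇒ x=2/(-1/6)=-12.0000
Confirm numerically:
  x=-11.930: |R|=0.99805 <1
  x=-7.567: |R|=0.82209 <1
  x=-6.358: |R|=0.74232 <1
  x=-12.518: |R|=1.01389 >1
  x=-12.437: |R|=1.01178 >1
  x=-12.372: |R|=1.01007 >1
So |R|<1 on (-12.0000, 0).

(-12.0000,0); λ=-10 ⇒ h* = (12)/10 = 1.2000.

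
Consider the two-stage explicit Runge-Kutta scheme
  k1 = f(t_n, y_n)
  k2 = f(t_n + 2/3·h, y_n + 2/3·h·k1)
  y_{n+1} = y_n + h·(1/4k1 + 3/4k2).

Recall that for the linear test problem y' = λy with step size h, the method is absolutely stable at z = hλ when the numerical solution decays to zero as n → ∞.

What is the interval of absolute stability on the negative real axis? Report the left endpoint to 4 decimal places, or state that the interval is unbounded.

With y'=λy (z=hλ):
  k1=λy_n ⇒ h·k1=z·y_n;  k2=λ(1+2/3z)y_n ⇒ h·k2=z(1+2/3z)y_n
  y_{n+1}/y_n = 1 + 1/4z + 3/4z(1+2/3z) = 1 + z + 1/2z²
  Hence R(z) = 1 + z + 1/2z².

Solve |R(x)|<1 on ℝ⁻.
x=-1.08: |R|=0.5032
R=1: x+1/2x²=0 ⇒ x=−2=-2.0000; min R=1−1/(4·1/2)=0.5000>−1
Confirm numerically:
  x=-1.942: |R|=0.94368 <1
  x=-1.681: |R|=0.73188 <1
  x=-1.542: |R|=0.64688 <1
  x=-2.432: |R|=1.52531 >1
  x=-2.320: |R|=1.37120 >1
So |R|<1 on (-2.0000, 0).

z∈(-2.0000,0).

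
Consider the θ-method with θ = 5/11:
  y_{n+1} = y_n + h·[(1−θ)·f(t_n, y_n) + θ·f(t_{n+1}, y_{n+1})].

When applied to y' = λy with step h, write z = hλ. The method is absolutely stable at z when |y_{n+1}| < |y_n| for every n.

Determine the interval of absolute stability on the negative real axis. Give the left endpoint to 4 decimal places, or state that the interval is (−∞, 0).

Test eqn y'=λy, z=hλ:
  y_{n+1} = y_n + z·[6/11·y_n + 5/11·y_{n+1}] ⇒ (1 − 5/11z)y_{n+1} = (1 + 6/11z)y_n
  R(z) = (1 + 6/11z)/(1 − 5/11z).

Solve |R(x)|<1 on ℝ⁻.
x=-0.81: |R|=0.4080
R=−1: 1+6/11x = −1+5/11x ⇒ -1/11x=2 ⇒ x=2/(-1/11)=-22.0000
Confirm numerically:
  x=-16.072: |R|=0.93511 <1
  x=-15.657: |R|=0.92896 <1
  x=-15.276: |R|=0.92305 <1
  x=-12.178: |R|=0.86337 <1
  x=-22.155: |R|=1.00127 >1
  x=-22.139: |R|=1.00114 >1
So |R|<1 on (-22.0000, 0).

z∈(-22.0000,0).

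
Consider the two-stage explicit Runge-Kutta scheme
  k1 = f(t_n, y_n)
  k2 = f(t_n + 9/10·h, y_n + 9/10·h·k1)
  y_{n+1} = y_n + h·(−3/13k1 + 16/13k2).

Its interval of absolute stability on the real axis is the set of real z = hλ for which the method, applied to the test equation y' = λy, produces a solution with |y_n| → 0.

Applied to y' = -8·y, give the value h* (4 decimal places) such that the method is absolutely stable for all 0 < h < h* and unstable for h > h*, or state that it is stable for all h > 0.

(-0.9028,0); λ=-8 ⇒ h* = (65/72)/8 = 0.1128.

On y'=λy, z=hλ:
  k1=λy_n ⇒ h·k1=z·y_n;  k2=λ(1+9/10z)y_n ⇒ h·k2=z(1+9/10z)y_n
  y_{n+1}/y_n = 1 − 3/13z + 16/13z(1+9/10z) = 1 + z + 72/65z²
  R(z) = 1 + z + 72/65z².

Solve |R(x)|<1 on ℝ⁻.
x=-1.73: |R|=2.5852
R=1: x+72/65x²=0 ⇒ x=−65/72=-0.9028; min R=1−1/(4·72/65)=0.7743>−1
Confirm numerically:
  x=-0.854: |R|=0.95386 <1
  x=-0.767: |R|=0.88464 <1
  x=-0.666: |R|=0.82532 <1
  x=-0.509: |R|=0.77798 <1
  x=-1.392: |R|=1.75434 >1
  x=-1.179: |R|=1.36074 >1
  x=-1.161: |R|=1.33208 >1
So |R|<1 on (-0.9028, 0).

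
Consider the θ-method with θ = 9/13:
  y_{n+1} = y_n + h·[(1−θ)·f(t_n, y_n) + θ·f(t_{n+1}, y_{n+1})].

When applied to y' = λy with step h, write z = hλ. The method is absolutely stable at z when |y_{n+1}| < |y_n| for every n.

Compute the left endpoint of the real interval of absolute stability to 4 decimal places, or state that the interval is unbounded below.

unbounded; (−∞, 0).

Set f=λy, z=hλ:
  y_{n+1} = y_n + z·[4/13·y_n + 9/13·y_{n+1}] ⇒ (1 − 9/13z)y_{n+1} = (1 + 4/13z)y_n
  Hence R(z) = (1 + 4/13z)/(1 − 9/13z).

Boundary: |R(x)|=1, x<0.
x=-1.6: |R|=0.2409
x=-2: |R|=0.1613
x=-10: |R|=0.2621
x=-100: |R|=0.4239
θ=9/13≥1/2 ⇒ |1+4/13x|<|1−9/13x| ∀x<0 ⇒ unbounded interval.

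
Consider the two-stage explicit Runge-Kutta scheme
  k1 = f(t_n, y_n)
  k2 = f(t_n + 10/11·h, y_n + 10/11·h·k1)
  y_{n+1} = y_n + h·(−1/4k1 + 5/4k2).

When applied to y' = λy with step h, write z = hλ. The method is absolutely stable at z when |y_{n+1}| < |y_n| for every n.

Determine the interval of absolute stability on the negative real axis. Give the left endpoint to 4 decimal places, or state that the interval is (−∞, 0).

(-0.8800, 0).

Set f=λy, z=hλ:
  k1=λy_n ⇒ h·k1=z·y_n;  k2=λ(1+10/11z)y_n ⇒ h·k2=z(1+10/11z)y_n
  y_{n+1}/y_n = 1 − 1/4z + 5/4z(1+10/11z) = 1 + z + 25/22z²
  Hence R(z) = 1 + z + 25/22z².

Boundary: |R(x)|=1, x<0.
x=-0.97: |R|=1.0992
R=1: x+25/22x²=0 ⇒ x=−22/25=-0.8800; min R=1−1/(4·25/22)=0.7800>−1
Confirm numerically:
  x=-0.471: |R|=0.78109 <1
  x=-0.458: |R|=0.78037 <1
  x=-0.424: |R|=0.78029 <1
  x=-1.287: |R|=1.59524 >1
  x=-1.222: |R|=1.47491 >1
  x=-1.017: |R|=1.15833 >1
Interval (-0.8800, 0).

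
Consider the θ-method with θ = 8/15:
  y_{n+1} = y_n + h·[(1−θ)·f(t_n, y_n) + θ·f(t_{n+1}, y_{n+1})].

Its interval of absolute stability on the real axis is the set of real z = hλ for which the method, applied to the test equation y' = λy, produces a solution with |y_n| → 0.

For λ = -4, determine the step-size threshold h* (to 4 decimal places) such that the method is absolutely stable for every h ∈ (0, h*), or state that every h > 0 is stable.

interval (−∞, 0). Any h>0 works for λ=-4.

On y'=λy, z=hλ:
  y_{n+1} = y_n + z·[7/15·y_n + 8/15·y_{n+1}] ⇒ (1 − 8/15z)y_{n+1} = (1 + 7/15z)y_n
  R(z) = (1 + 7/15z)/(1 − 8/15z).

Need |R(x)|<1, x<0.
x=-1.07: |R|=0.3188
x=-2: |R|=0.0323
x=-10: |R|=0.5789
x=-100: |R|=0.8405
θ=8/15≥1/2 ⇒ |1+7/15x|<|1−8/15x| ∀x<0 ⇒ stable on all of ℝ⁻.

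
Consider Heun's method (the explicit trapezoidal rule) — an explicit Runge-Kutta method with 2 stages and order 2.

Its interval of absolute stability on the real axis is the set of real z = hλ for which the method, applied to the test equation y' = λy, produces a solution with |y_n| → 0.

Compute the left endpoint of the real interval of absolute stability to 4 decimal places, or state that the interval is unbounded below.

Test eqn y'=λy, z=hλ:
  order 2, 2-stage ⇒ R(z)=1+z+z^2/2
  (e.g. R(-1.77)=0.79645, |R|=0.79645)

Solve |R(x)|<1 on ℝ⁻.
x=-1.77: |R|=0.7964
|R(-2.13)|=1.1384 |R(-0.87)|=0.5085 |R(-0.81)|=0.5181
Bisect:
  x_lo=-2.5687 |R|=1.7304  x_hi=-0.1683 |R|=0.8459
  mid=-1.36851 |R|=0.56790 →hi
  mid=-1.96860 |R|=0.96910 →hi
  mid=-2.26865 |R|=1.30474 →lo
  mid=-2.11863 |R|=1.12566 →lo
  mid=-2.04362 |R|=1.04457 →lo
  mid=-2.00611 |R|=1.00613 →lo
  mid=-1.98736 |R|=0.98744 →hi
  mid=-1.99673 |R|=0.99674 →hi
  ...
  [-2.00010,-1.99996] ⇒ x*=-2.0000
Stable set (-2.0000, 0).

left endpoint -2.0000.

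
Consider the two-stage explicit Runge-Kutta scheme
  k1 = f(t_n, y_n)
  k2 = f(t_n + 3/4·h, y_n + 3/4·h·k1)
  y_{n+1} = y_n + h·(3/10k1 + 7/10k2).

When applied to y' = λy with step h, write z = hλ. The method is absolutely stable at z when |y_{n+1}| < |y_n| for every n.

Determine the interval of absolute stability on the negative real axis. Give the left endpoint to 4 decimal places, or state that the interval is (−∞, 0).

Set f=λy, z=hλ:
  k1=λy_n ⇒ h·k1=z·y_n;  k2=λ(1+3/4z)y_n ⇒ h·k2=z(1+3/4z)y_n
  y_{n+1}/y_n = 1 + 3/10z + 7/10z(1+3/4z) = 1 + z + 21/40z²
  R(z) = 1 + z + 21/40z².

Solve |R(x)|<1 on ℝ⁻.
x=-1.53: |R|=0.6990
R=1: x+21/40x²=0 ⇒ x=−40/21=-1.9048; min R=1−1/(4·21/40)=0.5238>−1
Confirm numerically:
  x=-1.697: |R|=0.81490 <1
  x=-1.628: |R|=0.76345 <1
  x=-1.384: |R|=0.62161 <1
  x=-1.225: |R|=0.56283 <1
  x=-2.329: |R|=1.51873 >1
  x=-2.218: |R|=1.36475 >1
  x=-2.035: |R|=1.13914 >1
Interval (-1.9048, 0).

z∈(-1.9048,0).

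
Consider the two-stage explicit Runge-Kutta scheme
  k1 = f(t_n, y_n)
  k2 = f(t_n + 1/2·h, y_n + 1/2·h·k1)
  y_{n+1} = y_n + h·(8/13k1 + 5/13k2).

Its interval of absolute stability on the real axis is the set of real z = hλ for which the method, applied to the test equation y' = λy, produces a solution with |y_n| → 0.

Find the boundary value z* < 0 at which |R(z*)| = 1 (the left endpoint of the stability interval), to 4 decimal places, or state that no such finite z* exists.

z* = -5.2000.

Set f=λy, z=hλ:
  k1=λy_n ⇒ h·k1=z·y_n;  k2=λ(1+1/2z)y_n ⇒ h·k2=z(1+1/2z)y_n
  y_{n+1}/y_n = 1 + 8/13z + 5/13z(1+1/2z) = 1 + z + 5/26z²
  Hence R(z) = 1 + z + 5/26z².

Find x<0 with |R(x)|<1.
x=-0.57: |R|=0.4925
R=1: x+5/26x²=0 ⇒ x=−26/5=-5.2000; min R=1−1/(4·5/26)=-0.3000>−1
Confirm numerically:
  x=-5.057: |R|=0.86093 <1
  x=-2.653: |R|=0.29946 <1
  x=-2.544: |R|=0.29940 <1
  x=-2.508: |R|=0.29837 <1
  x=-5.596: |R|=1.42616 >1
  x=-5.537: |R|=1.35884 >1
  x=-5.525: |R|=1.34531 >1
Stable set (-5.2000, 0).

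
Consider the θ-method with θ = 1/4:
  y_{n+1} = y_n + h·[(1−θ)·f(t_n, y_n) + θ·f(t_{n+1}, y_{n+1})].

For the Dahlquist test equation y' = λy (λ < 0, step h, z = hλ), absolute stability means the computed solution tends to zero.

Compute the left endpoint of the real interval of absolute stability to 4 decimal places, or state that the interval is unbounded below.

z* = -4.0000.

On y'=λy, z=hλ:
  y_{n+1} = y_n + z·[3/4·y_n + 1/4·y_{n+1}] ⇒ (1 − 1/4z)y_{n+1} = (1 + 3/4z)y_n
  Hence R(z) = (1 + 3/4z)/(1 − 1/4z).

Need |R(x)|<1, x<0.
x=-0.95: |R|=0.2323
R=−1: 1+3/4x = −1+1/4x ⇒ -1/2x=2 ⇒ x=2/(-1/2)=-4.0000
Confirm numerically:
  x=-2.893: |R|=0.67880 <1
  x=-2.578: |R|=0.56765 <1
  x=-2.498: |R|=0.53770 <1
  x=-2.363: |R|=0.48546 <1
  x=-4.471: |R|=1.11120 >1
  x=-4.195: |R|=1.04759 >1
  x=-4.137: |R|=1.03367 >1
So |R|<1 on (-4.0000, 0).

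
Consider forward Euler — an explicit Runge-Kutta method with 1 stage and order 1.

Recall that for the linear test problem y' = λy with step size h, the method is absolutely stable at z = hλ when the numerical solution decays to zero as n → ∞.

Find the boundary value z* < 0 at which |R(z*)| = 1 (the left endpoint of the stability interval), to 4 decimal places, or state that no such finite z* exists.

left endpoint -2.0000.

On y'=λy, z=hλ:
  order 1, 1-stage ⇒ R(z)=1+z
  (e.g. R(-1.12)=-0.12000, |R|=0.12000)

Solve |R(x)|<1 on ℝ⁻.
x=-1.12: |R|=0.1200
|R(-1.82)|=0.8200 |R(-1.8)|=0.8000 |R(-1.32)|=0.3200
Bisect:
  x_lo=-2.6626 |R|=1.6626  x_hi=-0.2860 |R|=0.7140
  mid=-1.47432 |R|=0.47432 →hi
  mid=-2.06845 |R|=1.06845 →lo
  mid=-1.77139 |R|=0.77139 →hi
  mid=-1.91992 |R|=0.91992 →hi
  mid=-1.99419 |R|=0.99419 →hi
  mid=-2.03132 |R|=1.03132 →lo
  mid=-2.01275 |R|=1.01275 →lo
  mid=-2.00347 |R|=1.00347 →lo
  mid=-1.99883 |R|=0.99883 →hi
  ...
  [-2.00013,-1.99999] ⇒ x*=-2.0000
Stable set (-2.0000, 0).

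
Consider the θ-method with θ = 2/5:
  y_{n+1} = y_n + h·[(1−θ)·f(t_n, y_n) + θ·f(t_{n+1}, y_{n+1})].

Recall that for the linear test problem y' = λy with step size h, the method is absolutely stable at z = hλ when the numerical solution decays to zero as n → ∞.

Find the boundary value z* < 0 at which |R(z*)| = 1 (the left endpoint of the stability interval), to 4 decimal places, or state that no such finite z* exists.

On y'=λy, z=hλ:
  y_{n+1} = y_n + z·[3/5·y_n + 2/5·y_{n+1}] ⇒ (1 − 2/5z)y_{n+1} = (1 + 3/5z)y_n
  R(z) = (1 + 3/5z)/(1 − 2/5z).

Solve |R(x)|<1 on ℝ⁻.
x=-0.42: |R|=0.6404
R=−1: 1+3/5x = −1+2/5x ⇒ -1/5x=2 ⇒ x=2/(-1/5)=-10.0000
Confirm numerically:
  x=-8.867: |R|=0.95016 <1
  x=-7.533: |R|=0.87706 <1
  x=-6.673: |R|=0.81865 <1
  x=-4.236: |R|=0.57215 <1
  x=-10.473: |R|=1.01823 >1
  x=-10.344: |R|=1.01339 >1
  x=-10.140: |R|=1.00554 >1
Stable set (-10.0000, 0).

z* = -10.0000.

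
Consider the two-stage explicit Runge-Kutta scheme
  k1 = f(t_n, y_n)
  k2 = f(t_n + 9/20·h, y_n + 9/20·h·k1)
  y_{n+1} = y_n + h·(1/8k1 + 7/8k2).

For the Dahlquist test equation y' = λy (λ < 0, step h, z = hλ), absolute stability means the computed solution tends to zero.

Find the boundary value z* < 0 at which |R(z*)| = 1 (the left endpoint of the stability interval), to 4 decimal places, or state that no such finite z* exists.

left endpoint -2.5397.

On y'=λy, z=hλ:
  k1=λy_n ⇒ h·k1=z·y_n;  k2=λ(1+9/20z)y_n ⇒ h·k2=z(1+9/20z)y_n
  y_{n+1}/y_n = 1 + 1/8z + 7/8z(1+9/20z) = 1 + z + 63/160z²
  ⇒ R(z) = 1 + z + 63/160z².

Boundary: |R(x)|=1, x<0.
x=-1.63: |R|=0.4162
R=1: x+63/160x²=0 ⇒ x=−160/63=-2.5397; min R=1−1/(4·63/160)=0.3651>−1
Confirm numerically:
  x=-1.905: |R|=0.52393 <1
  x=-1.749: |R|=0.45548 <1
  x=-1.473: |R|=0.38133 <1
  x=-1.202: |R|=0.36689 <1
  x=-2.934: |R|=1.45554 >1
  x=-2.828: |R|=1.32105 >1
So |R|<1 on (-2.5397, 0).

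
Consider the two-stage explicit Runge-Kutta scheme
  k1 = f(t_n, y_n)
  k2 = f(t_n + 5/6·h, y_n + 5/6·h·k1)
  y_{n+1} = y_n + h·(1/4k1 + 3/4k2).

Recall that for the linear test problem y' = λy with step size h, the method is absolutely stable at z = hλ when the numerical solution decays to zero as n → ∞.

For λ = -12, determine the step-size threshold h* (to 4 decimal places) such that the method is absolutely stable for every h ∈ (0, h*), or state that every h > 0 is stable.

(-1.6000,0); λ=-12 ⇒ h* = (8/5)/12 = 0.1333.

On y'=λy, z=hλ:
  k1=λy_n ⇒ h·k1=z·y_n;  k2=λ(1+5/6z)y_n ⇒ h·k2=z(1+5/6z)y_n
  y_{n+1}/y_n = 1 + 1/4z + 3/4z(1+5/6z) = 1 + z + 5/8z²
  so R(z) = 1 + z + 5/8z².

Find x<0 with |R(x)|<1.
x=-0.68: |R|=0.6090
R=1: x+5/8x²=0 ⇒ x=−8/5=-1.6000; min R=1−1/(4·5/8)=0.6000>−1
Confirm numerically:
  x=-1.570: |R|=0.97056 <1
  x=-1.342: |R|=0.78360 <1
  x=-0.937: |R|=0.61173 <1
  x=-1.685: |R|=1.08952 >1
  x=-1.648: |R|=1.04944 >1
So |R|<1 on (-1.6000, 0).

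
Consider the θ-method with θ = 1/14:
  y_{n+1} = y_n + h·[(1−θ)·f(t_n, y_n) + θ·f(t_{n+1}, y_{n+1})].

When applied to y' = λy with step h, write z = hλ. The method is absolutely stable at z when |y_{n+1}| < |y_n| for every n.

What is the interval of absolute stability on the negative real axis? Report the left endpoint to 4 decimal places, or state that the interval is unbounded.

With y'=λy (z=hλ):
  y_{n+1} = y_n + z·[13/14·y_n + 1/14·y_{n+1}] ⇒ (1 − 1/14z)y_{n+1} = (1 + 13/14z)y_n
  so R(z) = (1 + 13/14z)/(1 − 1/14z).

Find x<0 with |R(x)|<1.
x=-1.18: |R|=0.0883
R=−1: 1+13/14x = −1+1/14x ⇒ -6/7x=2 ⇒ x=2/(-6/7)=-2.3333
Confirm numerically:
  x=-1.788: |R|=0.58551 <1
  x=-1.482: |R|=0.34014 <1
  x=-1.282: |R|=0.17445 <1
  x=-2.638: |R|=1.21974 >1
  x=-2.487: |R|=1.11185 >1
Interval (-2.3333, 0).

z∈(-2.3333,0).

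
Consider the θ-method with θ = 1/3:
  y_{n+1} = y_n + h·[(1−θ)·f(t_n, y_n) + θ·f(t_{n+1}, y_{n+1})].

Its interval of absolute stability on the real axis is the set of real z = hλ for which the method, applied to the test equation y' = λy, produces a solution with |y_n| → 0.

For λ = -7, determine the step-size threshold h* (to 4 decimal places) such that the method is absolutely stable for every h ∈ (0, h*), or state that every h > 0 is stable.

(-6.0000,0); λ=-7 ⇒ h* = (6)/7 = 0.8571.

Test eqn y'=λy, z=hλ:
  y_{n+1} = y_n + z·[2/3·y_n + 1/3·y_{n+1}] ⇒ (1 − 1/3z)y_{n+1} = (1 + 2/3z)y_n
  R(z) = (1 + 2/3z)/(1 − 1/3z).

Find x<0 with |R(x)|<1.
x=-0.67: |R|=0.4523
R=−1: 1+2/3x = −1+1/3x ⇒ -1/3x=2 ⇒ x=2/(-1/3)=-6.0000
Confirm numerically:
  x=-5.618: |R|=0.95567 <1
  x=-5.127: |R|=0.89258 <1
  x=-4.304: |R|=0.76780 <1
  x=-4.270: |R|=0.76204 <1
  x=-6.508: |R|=1.05343 >1
  x=-6.073: |R|=1.00805 >1
So |R|<1 on (-6.0000, 0).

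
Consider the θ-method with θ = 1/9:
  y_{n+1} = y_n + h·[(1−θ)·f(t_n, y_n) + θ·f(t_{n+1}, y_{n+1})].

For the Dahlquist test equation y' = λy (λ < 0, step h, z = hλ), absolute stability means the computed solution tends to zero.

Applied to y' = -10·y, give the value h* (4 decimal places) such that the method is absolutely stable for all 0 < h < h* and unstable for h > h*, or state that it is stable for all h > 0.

With y'=λy (z=hλ):
  y_{n+1} = y_n + z·[8/9·y_n + 1/9·y_{n+1}] ⇒ (1 − 1/9z)y_{n+1} = (1 + 8/9z)y_n
  so R(z) = (1 + 8/9z)/(1 − 1/9z).

Need |R(x)|<1, x<0.
x=-0.84: |R|=0.2317
R=−1: 1+8/9x = −1+1/9x ⇒ -7/9x=2 ⇒ x=2/(-7/9)=-2.5714
Confirm numerically:
  x=-2.221: |R|=0.78139 <1
  x=-1.848: |R|=0.53319 <1
  x=-1.452: |R|=0.25029 <1
  x=-2.943: |R|=1.21778 >1
  x=-2.934: |R|=1.21267 >1
Stable set (-2.5714, 0).

(-2.5714,0); λ=-10 ⇒ h* = (18/7)/10 = 0.2571.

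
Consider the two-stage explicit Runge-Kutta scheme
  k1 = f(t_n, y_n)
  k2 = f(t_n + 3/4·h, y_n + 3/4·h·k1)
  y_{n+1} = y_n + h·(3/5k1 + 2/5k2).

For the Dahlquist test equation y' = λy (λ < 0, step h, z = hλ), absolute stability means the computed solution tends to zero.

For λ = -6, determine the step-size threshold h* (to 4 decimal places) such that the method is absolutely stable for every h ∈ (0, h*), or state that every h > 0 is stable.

On y'=λy, z=hλ:
  k1=λy_n ⇒ h·k1=z·y_n;  k2=λ(1+3/4z)y_n ⇒ h·k2=z(1+3/4z)y_n
  y_{n+1}/y_n = 1 + 3/5z + 2/5z(1+3/4z) = 1 + z + 3/10z²
  ⇒ R(z) = 1 + z + 3/10z².

Solve |R(x)|<1 on ℝ⁻.
x=-1.23: |R|=0.2239
R=1: x+3/10x²=0 ⇒ x=−10/3=-3.3333; min R=1−1/(4·3/10)=0.1667>−1
Confirm numerically:
  x=-2.857: |R|=0.59173 <1
  x=-2.146: |R|=0.23559 <1
  x=-1.617: |R|=0.16741 <1
  x=-1.596: |R|=0.16816 <1
  x=-3.848: |R|=1.59413 >1
  x=-3.837: |R|=1.57977 >1
  x=-3.697: |R|=1.40334 >1
So |R|<1 on (-3.3333, 0).

(-3.3333,0); λ=-6 ⇒ h* = (10/3)/6 = 0.5556.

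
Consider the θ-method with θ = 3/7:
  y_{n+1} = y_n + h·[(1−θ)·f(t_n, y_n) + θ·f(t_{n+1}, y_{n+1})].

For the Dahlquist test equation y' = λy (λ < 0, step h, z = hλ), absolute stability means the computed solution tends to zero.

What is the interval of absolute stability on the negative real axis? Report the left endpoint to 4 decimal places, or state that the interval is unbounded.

z∈(-14.0000,0).

Set f=λy, z=hλ:
  y_{n+1} = y_n + z·[4/7·y_n + 3/7·y_{n+1}] ⇒ (1 − 3/7z)y_{n+1} = (1 + 4/7z)y_n
  R(z) = (1 + 4/7z)/(1 − 3/7z).

Need |R(x)|<1, x<0.
x=-1: |R|=0.3000
R=−1: 1+4/7x = −1+3/7x ⇒ -1/7x=2 ⇒ x=2/(-1/7)=-14.0000
Confirm numerically:
  x=-13.613: |R|=0.99191 <1
  x=-12.295: |R|=0.96115 <1
  x=-9.777: |R|=0.88376 <1
  x=-7.355: |R|=0.77137 <1
  x=-14.580: |R|=1.01143 >1
  x=-14.532: |R|=1.01051 >1
  x=-14.210: |R|=1.00423 >1
So |R|<1 on (-14.0000, 0).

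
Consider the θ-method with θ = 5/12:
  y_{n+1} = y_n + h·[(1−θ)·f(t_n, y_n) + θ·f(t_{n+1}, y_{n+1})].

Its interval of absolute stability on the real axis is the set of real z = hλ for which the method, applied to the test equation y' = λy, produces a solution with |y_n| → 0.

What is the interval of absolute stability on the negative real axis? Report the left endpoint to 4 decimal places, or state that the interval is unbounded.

z∈(-12.0000,0).

With y'=λy (z=hλ):
  y_{n+1} = y_n + z·[7/12·y_n + 5/12·y_{n+1}] ⇒ (1 − 5/12z)y_{n+1} = (1 + 7/12z)y_n
  ⇒ R(z) = (1 + 7/12z)/(1 − 5/12z).

Need |R(x)|<1, x<0.
x=-1.63: |R|=0.0293
R=−1: 1+7/12x = −1+5/12x ⇒ -1/6x=2 ⇒ x=2/(-1/6)=-12.0000
Confirm numerically:
  x=-10.722: |R|=0.96104 <1
  x=-10.096: |R|=0.93905 <1
  x=-8.724: |R|=0.88220 <1
  x=-12.532: |R|=1.01425 >1
  x=-12.464: |R|=1.01249 >1
  x=-12.335: |R|=1.00909 >1
Stable set (-12.0000, 0).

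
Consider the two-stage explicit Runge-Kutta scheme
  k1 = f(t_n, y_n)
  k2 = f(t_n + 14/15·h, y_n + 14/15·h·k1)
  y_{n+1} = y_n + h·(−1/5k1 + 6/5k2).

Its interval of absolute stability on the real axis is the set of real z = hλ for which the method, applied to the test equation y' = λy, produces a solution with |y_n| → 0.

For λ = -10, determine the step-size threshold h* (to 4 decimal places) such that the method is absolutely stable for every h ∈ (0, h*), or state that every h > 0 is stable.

Set f=λy, z=hλ:
  k1=λy_n ⇒ h·k1=z·y_n;  k2=λ(1+14/15z)y_n ⇒ h·k2=z(1+14/15z)y_n
  y_{n+1}/y_n = 1 − 1/5z + 6/5z(1+14/15z) = 1 + z + 28/25z²
  Hence R(z) = 1 + z + 28/25z².

Find x<0 with |R(x)|<1.
x=-0.36: |R|=0.7852
R=1: x+28/25x²=0 ⇒ x=−25/28=-0.8929; min R=1−1/(4·28/25)=0.7768>−1
Confirm numerically:
  x=-0.870: |R|=0.97773 <1
  x=-0.657: |R|=0.82645 <1
  x=-0.600: |R|=0.80320 <1
  x=-0.489: |R|=0.77882 <1
  x=-1.358: |R|=1.70746 >1
  x=-1.356: |R|=1.70338 >1
Stable set (-0.8929, 0).

(-0.8929,0); λ=-10 ⇒ h* = (25/28)/10 = 0.0893.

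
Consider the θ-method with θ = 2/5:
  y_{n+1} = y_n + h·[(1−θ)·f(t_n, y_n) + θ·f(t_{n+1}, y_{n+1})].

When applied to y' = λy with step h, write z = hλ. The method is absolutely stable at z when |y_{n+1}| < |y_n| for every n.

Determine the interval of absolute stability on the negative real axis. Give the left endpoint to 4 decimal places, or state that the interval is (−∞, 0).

(-10.0000, 0).

Test eqn y'=λy, z=hλ:
  y_{n+1} = y_n + z·[3/5·y_n + 2/5·y_{n+1}] ⇒ (1 − 2/5z)y_{n+1} = (1 + 3/5z)y_n
  so R(z) = (1 + 3/5z)/(1 − 2/5z).

Need |R(x)|<1, x<0.
x=-0.5: |R|=0.5833
R=−1: 1+3/5x = −1+2/5x ⇒ -1/5x=2 ⇒ x=2/(-1/5)=-10.0000
Confirm numerically:
  x=-9.161: |R|=0.96403 <1
  x=-7.197: |R|=0.85547 <1
  x=-4.944: |R|=0.66040 <1
  x=-4.790: |R|=0.64266 <1
  x=-10.562: |R|=1.02151 >1
  x=-10.316: |R|=1.01233 >1
  x=-10.121: |R|=1.00479 >1
Interval (-10.0000, 0).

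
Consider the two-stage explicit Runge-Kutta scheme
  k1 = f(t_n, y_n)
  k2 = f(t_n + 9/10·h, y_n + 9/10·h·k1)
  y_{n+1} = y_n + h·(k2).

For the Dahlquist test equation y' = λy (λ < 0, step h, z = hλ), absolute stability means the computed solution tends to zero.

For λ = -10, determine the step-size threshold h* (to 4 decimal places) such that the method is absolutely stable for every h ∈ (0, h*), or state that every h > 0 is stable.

Set f=λy, z=hλ:
  k1=λy_n ⇒ h·k1=z·y_n;  k2=λ(1+9/10z)y_n ⇒ h·k2=z(1+9/10z)y_n
  y_{n+1}/y_n = 1 + z(1+9/10z) = 1 + z + 9/10z²
  so R(z) = 1 + z + 9/10z².

Solve |R(x)|<1 on ℝ⁻.
x=-1.47: |R|=1.4748
R=1: x+9/10x²=0 ⇒ x=−10/9=-1.1111; min R=1−1/(4·9/10)=0.7222>−1
Confirm numerically:
  x=-1.030: |R|=0.92481 <1
  x=-1.029: |R|=0.92396 <1
  x=-0.493: |R|=0.72574 <1
  x=-0.469: |R|=0.72896 <1
  x=-1.421: |R|=1.39632 >1
  x=-1.144: |R|=1.03386 >1
Interval (-1.1111, 0).

(-1.1111,0); λ=-10 ⇒ h* = (10/9)/10 = 0.1111.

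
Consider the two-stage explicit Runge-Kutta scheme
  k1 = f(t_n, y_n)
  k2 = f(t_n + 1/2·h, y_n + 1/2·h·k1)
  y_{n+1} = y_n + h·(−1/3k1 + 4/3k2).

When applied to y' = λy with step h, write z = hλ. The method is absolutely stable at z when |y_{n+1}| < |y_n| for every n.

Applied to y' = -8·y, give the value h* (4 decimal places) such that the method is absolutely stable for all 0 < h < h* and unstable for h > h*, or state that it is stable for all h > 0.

Set f=λy, z=hλ:
  k1=λy_n ⇒ h·k1=z·y_n;  k2=λ(1+1/2z)y_n ⇒ h·k2=z(1+1/2z)y_n
  y_{n+1}/y_n = 1 − 1/3z + 4/3z(1+1/2z) = 1 + z + 2/3z²
  ⇒ R(z) = 1 + z + 2/3z².

Solve |R(x)|<1 on ℝ⁻.
x=-0.83: |R|=0.6293
R=1: x+2/3x²=0 ⇒ x=−3/2=-1.5000; min R=1−1/(4·2/3)=0.6250>−1
Confirm numerically:
  x=-1.293: |R|=0.82157 <1
  x=-1.043: |R|=0.68223 <1
  x=-0.979: |R|=0.65996 <1
  x=-1.708: |R|=1.23684 >1
  x=-1.666: |R|=1.18437 >1
Interval (-1.5000, 0).

(-1.5000,0); λ=-8 ⇒ h* = (3/2)/8 = 0.1875.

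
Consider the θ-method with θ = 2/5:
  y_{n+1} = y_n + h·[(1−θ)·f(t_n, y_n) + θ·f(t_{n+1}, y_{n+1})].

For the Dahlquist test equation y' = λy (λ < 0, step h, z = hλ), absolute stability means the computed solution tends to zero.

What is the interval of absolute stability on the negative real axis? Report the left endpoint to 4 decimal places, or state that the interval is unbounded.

(-10.0000, 0).

On y'=λy, z=hλ:
  y_{n+1} = y_n + z·[3/5·y_n + 2/5·y_{n+1}] ⇒ (1 − 2/5z)y_{n+1} = (1 + 3/5z)y_n
  so R(z) = (1 + 3/5z)/(1 − 2/5z).

Boundary: |R(x)|=1, x<0.
x=-1.65: |R|=0.0060
R=−1: 1+3/5x = −1+2/5x ⇒ -1/5x=2 ⇒ x=2/(-1/5)=-10.0000
Confirm numerically:
  x=-9.915: |R|=0.99658 <1
  x=-9.549: |R|=0.98128 <1
  x=-9.153: |R|=0.96366 <1
  x=-6.198: |R|=0.78144 <1
  x=-10.546: |R|=1.02093 >1
  x=-10.486: |R|=1.01871 >1
  x=-10.140: |R|=1.00554 >1
Interval (-10.0000, 0).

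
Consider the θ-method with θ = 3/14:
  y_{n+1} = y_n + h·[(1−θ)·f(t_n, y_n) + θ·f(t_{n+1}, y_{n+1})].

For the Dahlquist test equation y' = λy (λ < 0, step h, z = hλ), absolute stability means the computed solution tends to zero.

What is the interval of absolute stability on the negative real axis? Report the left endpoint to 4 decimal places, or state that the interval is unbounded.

z∈(-3.5000,0).

Test eqn y'=λy, z=hλ:
  y_{n+1} = y_n + z·[11/14·y_n + 3/14·y_{n+1}] ⇒ (1 − 3/14z)y_{n+1} = (1 + 11/14z)y_n
  Hence R(z) = (1 + 11/14z)/(1 − 3/14z).

Boundary: |R(x)|=1, x<0.
x=-0.47: |R|=0.5730
R=−1: 1+11/14x = −1+3/14x ⇒ -4/7x=2 ⇒ x=2/(-4/7)=-3.5000
Confirm numerically:
  x=-3.252: |R|=0.91648 <1
  x=-2.340: |R|=0.55852 <1
  x=-1.728: |R|=0.26105 <1
  x=-3.987: |R|=1.15007 >1
  x=-3.600: |R|=1.03226 >1
Stable set (-3.5000, 0).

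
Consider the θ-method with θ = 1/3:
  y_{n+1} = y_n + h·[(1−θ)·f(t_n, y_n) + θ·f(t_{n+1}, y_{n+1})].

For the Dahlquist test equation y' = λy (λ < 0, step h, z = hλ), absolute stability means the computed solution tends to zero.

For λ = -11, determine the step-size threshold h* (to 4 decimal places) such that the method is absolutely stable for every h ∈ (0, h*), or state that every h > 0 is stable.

(-6.0000,0); λ=-11 ⇒ h* = (6)/11 = 0.5455.

Set f=λy, z=hλ:
  y_{n+1} = y_n + z·[2/3·y_n + 1/3·y_{n+1}] ⇒ (1 − 1/3z)y_{n+1} = (1 + 2/3z)y_n
  ⇒ R(z) = (1 + 2/3z)/(1 − 1/3z).

Solve |R(x)|<1 on ℝ⁻.
x=-1.38: |R|=0.0548
R=−1: 1+2/3x = −1+1/3x ⇒ -1/3x=2 ⇒ x=2/(-1/3)=-6.0000
Confirm numerically:
  x=-5.518: |R|=0.94341 <1
  x=-4.911: |R|=0.86234 <1
  x=-2.930: |R|=0.48229 <1
  x=-2.589: |R|=0.38969 <1
  x=-6.449: |R|=1.04752 >1
  x=-6.201: |R|=1.02185 >1
So |R|<1 on (-6.0000, 0).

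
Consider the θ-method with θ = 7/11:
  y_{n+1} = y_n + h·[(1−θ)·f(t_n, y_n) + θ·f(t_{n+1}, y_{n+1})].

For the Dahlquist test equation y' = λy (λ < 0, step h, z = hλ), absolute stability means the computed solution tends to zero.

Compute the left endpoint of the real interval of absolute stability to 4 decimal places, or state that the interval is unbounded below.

(−∞, 0) — no finite endpoint.

With y'=λy (z=hλ):
  y_{n+1} = y_n + z·[4/11·y_n + 7/11·y_{n+1}] ⇒ (1 − 7/11z)y_{n+1} = (1 + 4/11z)y_n
  so R(z) = (1 + 4/11z)/(1 − 7/11z).

Find x<0 with |R(x)|<1.
x=-0.46: |R|=0.6442
x=-2: |R|=0.1200
x=-10: |R|=0.3580
x=-100: |R|=0.5471
θ=7/11≥1/2 ⇒ |1+4/11x|<|1−7/11x| ∀x<0 ⇒ interval (−∞,0).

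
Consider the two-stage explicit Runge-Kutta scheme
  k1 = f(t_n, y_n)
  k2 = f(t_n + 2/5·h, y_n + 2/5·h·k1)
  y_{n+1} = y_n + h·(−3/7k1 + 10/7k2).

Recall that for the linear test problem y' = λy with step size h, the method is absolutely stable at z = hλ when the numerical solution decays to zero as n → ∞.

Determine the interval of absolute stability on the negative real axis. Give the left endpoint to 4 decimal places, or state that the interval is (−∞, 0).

(-1.7500, 0).

Set f=λy, z=hλ:
  k1=λy_n ⇒ h·k1=z·y_n;  k2=λ(1+2/5z)y_n ⇒ h·k2=z(1+2/5z)y_n
  y_{n+1}/y_n = 1 − 3/7z + 10/7z(1+2/5z) = 1 + z + 4/7z²
  Hence R(z) = 1 + z + 4/7z².

Solve |R(x)|<1 on ℝ⁻.
x=-1.49: |R|=0.7786
R=1: x+4/7x²=0 ⇒ x=−7/4=-1.7500; min R=1−1/(4·4/7)=0.5625>−1
Confirm numerically:
  x=-1.356: |R|=0.69471 <1
  x=-1.008: |R|=0.57261 <1
  x=-0.902: |R|=0.56292 <1
  x=-2.108: |R|=1.43124 >1
  x=-1.821: |R|=1.07388 >1
  x=-1.808: |R|=1.05992 >1
Interval (-1.7500, 0).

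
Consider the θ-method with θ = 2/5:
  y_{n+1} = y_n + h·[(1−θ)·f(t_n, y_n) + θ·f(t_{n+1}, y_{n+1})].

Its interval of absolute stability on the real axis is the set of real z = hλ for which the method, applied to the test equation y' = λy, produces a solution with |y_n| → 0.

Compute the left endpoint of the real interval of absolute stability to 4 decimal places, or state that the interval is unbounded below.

On y'=λy, z=hλ:
  y_{n+1} = y_n + z·[3/5·y_n + 2/5·y_{n+1}] ⇒ (1 − 2/5z)y_{n+1} = (1 + 3/5z)y_n
  Hence R(z) = (1 + 3/5z)/(1 − 2/5z).

Need |R(x)|<1, x<0.
x=-0.94: |R|=0.3169
R=−1: 1+3/5x = −1+2/5x ⇒ -1/5x=2 ⇒ x=2/(-1/5)=-10.0000
Confirm numerically:
  x=-9.697: |R|=0.98758 <1
  x=-5.279: |R|=0.69655 <1
  x=-4.991: |R|=0.66567 <1
  x=-10.462: |R|=1.01782 >1
  x=-10.390: |R|=1.01513 >1
Stable set (-10.0000, 0).

left endpoint -10.0000.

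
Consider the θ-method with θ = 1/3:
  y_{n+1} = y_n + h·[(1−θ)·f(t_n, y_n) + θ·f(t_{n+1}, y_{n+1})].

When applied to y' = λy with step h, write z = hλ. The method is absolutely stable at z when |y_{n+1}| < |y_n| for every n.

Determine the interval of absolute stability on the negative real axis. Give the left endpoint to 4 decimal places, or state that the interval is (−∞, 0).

z∈(-6.0000,0).

Set f=λy, z=hλ:
  y_{n+1} = y_n + z·[2/3·y_n + 1/3·y_{n+1}] ⇒ (1 − 1/3z)y_{n+1} = (1 + 2/3z)y_n
  ⇒ R(z) = (1 + 2/3z)/(1 − 1/3z).

Find x<0 with |R(x)|<1.
x=-0.43: |R|=0.6239
R=−1: 1+2/3x = −1+1/3x ⇒ -1/3x=2 ⇒ x=2/(-1/3)=-6.0000
Confirm numerically:
  x=-4.081: |R|=0.72899 <1
  x=-3.507: |R|=0.61687 <1
  x=-3.218: |R|=0.55259 <1
  x=-3.118: |R|=0.52893 <1
  x=-6.572: |R|=1.05976 >1
  x=-6.555: |R|=1.05808 >1
  x=-6.418: |R|=1.04438 >1
Interval (-6.0000, 0).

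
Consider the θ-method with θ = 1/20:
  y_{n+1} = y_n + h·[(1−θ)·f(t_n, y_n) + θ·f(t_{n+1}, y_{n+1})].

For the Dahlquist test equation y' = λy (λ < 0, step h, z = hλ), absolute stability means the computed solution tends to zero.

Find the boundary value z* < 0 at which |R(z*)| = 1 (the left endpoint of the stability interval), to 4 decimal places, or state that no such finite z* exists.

Set f=λy, z=hλ:
  y_{n+1} = y_n + z·[19/20·y_n + 1/20·y_{n+1}] ⇒ (1 − 1/20z)y_{n+1} = (1 + 19/20z)y_n
  Hence R(z) = (1 + 19/20z)/(1 − 1/20z).

Need |R(x)|<1, x<0.
x=-0.93: |R|=0.1113
R=−1: 1+19/20x = −1+1/20x ⇒ -9/10x=2 ⇒ x=2/(-9/10)=-2.2222
Confirm numerically:
  x=-1.886: |R|=0.72348 <1
  x=-1.248: |R|=0.17470 <1
  x=-0.977: |R|=0.06850 <1
  x=-2.731: |R|=1.40289 >1
  x=-2.706: |R|=1.38351 >1
  x=-2.315: |R|=1.07484 >1
So |R|<1 on (-2.2222, 0).

left endpoint -2.2222.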